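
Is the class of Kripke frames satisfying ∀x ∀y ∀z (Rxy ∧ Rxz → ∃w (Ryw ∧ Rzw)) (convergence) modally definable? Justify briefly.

Yes: it is convergence, defined by the .2 schema ◇□p → □◇p.
Suppose ◇□p→□◇p is valid. Take Rxy, Rxz and set V(p)={w : Ryw}. Then □p at y so ◇□p at x, so □◇p at x, so ◇p at z, giving w with Rzw and Ryw.

Yes, by ◇□p → □◇p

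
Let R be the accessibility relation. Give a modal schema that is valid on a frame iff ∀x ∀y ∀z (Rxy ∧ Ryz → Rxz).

□ψ → □□ψ

The condition is transitivity. The 4 schema □ψ → □□ψ defines it.
Suppose □ψ→□□ψ is valid. Take Rxy, Ryz and set V(ψ)={w : Rxw}. Then □ψ at x, so □□ψ at x, so □ψ at y, so ψ at z, i.e. Rxz.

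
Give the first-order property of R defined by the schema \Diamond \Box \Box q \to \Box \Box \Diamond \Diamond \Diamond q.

This is a Sahlqvist (Geach-type) schema ◇^1□^2q → □^2◇^3q.
Minimal-valuation argument: fix x; take any y with xR^1y and any z with xR^2z. Set V(q) to the set of worlds R-reachable from y in exactly 2 steps. Then □^2q holds at y, so the antecedent holds at x; validity forces ◇^3q at z, giving a w with zR^3w and yR^2w.
First-order correspondent: \forall x \forall y \forall z ((xRy \wedge x R^2 z) \to \exists w (y R^2 w \wedge z R^3 w)).

\forall x \forall y \forall z ((xRy \wedge x R^2 z) \to \exists w (y R^2 w \wedge z R^3 w))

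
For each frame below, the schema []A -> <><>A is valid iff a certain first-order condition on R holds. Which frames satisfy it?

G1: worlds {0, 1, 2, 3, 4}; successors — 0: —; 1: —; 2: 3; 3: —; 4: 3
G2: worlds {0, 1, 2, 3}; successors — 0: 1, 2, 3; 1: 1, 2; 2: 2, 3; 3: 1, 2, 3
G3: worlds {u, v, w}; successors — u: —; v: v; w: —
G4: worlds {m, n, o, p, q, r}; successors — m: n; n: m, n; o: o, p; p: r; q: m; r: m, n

This is the axiom for a generalized confluence (Geach) condition; its first-order frame correspondent is forall x exists w (xRw & x R^2 w).
G1: fails — at 0 but no w with 0Rw and 0R²w.
G2: ✓.
G3: fails — at u but no t with uRt and uR²t.
G4: fails — at p but no w with pRw and pR²w.

G2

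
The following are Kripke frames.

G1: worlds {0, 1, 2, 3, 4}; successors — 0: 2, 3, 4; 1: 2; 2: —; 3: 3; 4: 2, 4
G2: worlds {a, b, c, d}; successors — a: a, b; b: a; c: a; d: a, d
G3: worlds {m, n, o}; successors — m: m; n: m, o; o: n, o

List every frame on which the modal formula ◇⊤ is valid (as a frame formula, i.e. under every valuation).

Frame correspondent (Sahlqvist): ∀x ∃y Rxy — i.e. seriality.
G1: fails — world 2 has no successor.
G2: satisfies the condition.
G3: satisfies the condition.
Valid on: G2, G3.

G2, G3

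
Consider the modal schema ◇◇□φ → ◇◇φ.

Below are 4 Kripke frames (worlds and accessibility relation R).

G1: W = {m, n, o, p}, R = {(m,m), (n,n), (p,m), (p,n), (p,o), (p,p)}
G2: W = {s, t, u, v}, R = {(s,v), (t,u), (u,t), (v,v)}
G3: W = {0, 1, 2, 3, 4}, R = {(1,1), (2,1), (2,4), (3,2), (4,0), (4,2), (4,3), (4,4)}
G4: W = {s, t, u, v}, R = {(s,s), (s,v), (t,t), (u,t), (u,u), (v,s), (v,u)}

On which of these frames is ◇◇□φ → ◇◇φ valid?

The schema corresponds to a generalized confluence (Geach) condition: ∀x ∀y (xR²y → ∃w (yRw ∧ xR²w)).
G1: fails — pR²o but no w with oRw and pR²w.
G2: fails — tR²t but no w with tRw and tR²w.
G3: fails — 2R²0 but no w with 0Rw and 2R²w.
G4: ✓.

G4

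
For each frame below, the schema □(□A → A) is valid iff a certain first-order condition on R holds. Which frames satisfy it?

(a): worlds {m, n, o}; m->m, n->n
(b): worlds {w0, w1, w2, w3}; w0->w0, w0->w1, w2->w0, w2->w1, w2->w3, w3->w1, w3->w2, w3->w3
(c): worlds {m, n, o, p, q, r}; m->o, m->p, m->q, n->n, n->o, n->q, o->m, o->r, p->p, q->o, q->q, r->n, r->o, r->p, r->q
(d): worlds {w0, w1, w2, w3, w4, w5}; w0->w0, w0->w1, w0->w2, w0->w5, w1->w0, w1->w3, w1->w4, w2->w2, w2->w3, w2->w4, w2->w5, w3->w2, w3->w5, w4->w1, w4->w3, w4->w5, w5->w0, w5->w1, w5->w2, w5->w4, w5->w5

(a)

The schema corresponds to shift-reflexivity: ∀x ∀y (Rxy → Ryy).
(a): holds.
(b): fails — Rw3w1 but not Rw1w1.
(c): fails — Rom but not Rmm.
(d): fails — Rw1w3 but not Rw3w3.
Valid on: (a).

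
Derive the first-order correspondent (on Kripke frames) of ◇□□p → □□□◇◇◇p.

This is a Sahlqvist (Geach-type) schema ◇^1□^2p → □^3◇^3p.
First-order correspondent: ∀x ∀y ∀z ((xRy ∧ xR³z) → ∃w (yR²w ∧ zR³w)).

∀x ∀y ∀z ((xRy ∧ xR³z) → ∃w (yR²w ∧ zR³w))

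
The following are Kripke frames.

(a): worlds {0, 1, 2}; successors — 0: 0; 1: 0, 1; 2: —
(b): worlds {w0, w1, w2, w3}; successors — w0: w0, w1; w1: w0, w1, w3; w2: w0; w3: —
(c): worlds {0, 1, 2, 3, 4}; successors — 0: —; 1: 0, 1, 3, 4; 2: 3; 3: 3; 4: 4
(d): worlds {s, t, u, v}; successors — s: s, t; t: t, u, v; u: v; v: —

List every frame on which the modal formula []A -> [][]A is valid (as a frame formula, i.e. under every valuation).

Frame correspondent (Sahlqvist): forall x forall y forall z (Rxy & Ryz -> Rxz) — i.e. transitivity.
(a): condition met.
(b): fails — Rw0w1 and Rw1w3 but not Rw0w3.
(c): condition met.
(d): fails — Rst and Rtv but not Rsv.

(a), (c)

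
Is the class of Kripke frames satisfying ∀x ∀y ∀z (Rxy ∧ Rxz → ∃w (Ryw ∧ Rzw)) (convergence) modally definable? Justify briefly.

Yes — defined by ◇□q → □◇q

Yes: it is convergence, defined by the .2 schema ◇□q → □◇q.
Suppose ◇□q→□◇q is valid. Take Rxy, Rxz and set V(q)={w : Ryw}. Then □q at y so ◇□q at x, so □◇q at x, so ◇q at z, giving w with Rzw and Ryw.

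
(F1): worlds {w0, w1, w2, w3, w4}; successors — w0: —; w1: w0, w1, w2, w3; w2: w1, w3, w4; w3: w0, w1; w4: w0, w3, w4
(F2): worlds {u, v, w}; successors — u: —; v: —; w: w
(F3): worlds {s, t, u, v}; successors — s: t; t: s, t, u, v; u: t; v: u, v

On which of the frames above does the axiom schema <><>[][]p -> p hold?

(F2)

The schema corresponds to a generalized confluence (Geach) condition: forall x forall y (x R^2 y -> exists w (y R^2 w & x = w)).
(F1): fails — w1R²w0 but no w with w0R²w and w1=w.
(F2): holds.
(F3): fails — sR²v but no w with vR²w and s=w.
Valid on: (F2).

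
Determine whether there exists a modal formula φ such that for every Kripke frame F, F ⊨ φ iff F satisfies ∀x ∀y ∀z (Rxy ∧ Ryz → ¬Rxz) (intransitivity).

Not definable by any modal formula

Any modally definable frame class is closed under surjective bounded morphisms.
The 7-cycle (worlds s,t,u,v,w,x,y with s→t→u→v→w→x→y→s) is intransitive. Mapping every world to a single reflexive point • is a surjective bounded morphism; the reflexive point is not intransitive (R••∧R•• but R••).
Hence intransitivity is not modally definable.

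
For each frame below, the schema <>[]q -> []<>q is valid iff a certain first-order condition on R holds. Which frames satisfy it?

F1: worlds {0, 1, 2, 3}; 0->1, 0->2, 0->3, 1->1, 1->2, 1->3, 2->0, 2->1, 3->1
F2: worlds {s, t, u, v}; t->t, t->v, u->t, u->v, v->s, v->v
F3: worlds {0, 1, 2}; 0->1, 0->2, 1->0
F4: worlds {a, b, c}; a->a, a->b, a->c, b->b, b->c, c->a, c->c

F1, F4

Frame correspondent (Sahlqvist): forall x forall y forall z (Rxy & Rxz -> exists w (Ryw & Rzw)) — i.e. convergence.
F1: holds.
F2: fails — Rvv and Rvs but v and s have no common successor.
F3: fails — R01 and R02 but 1 and 2 have no common successor.
F4: holds.
Valid on: F1, F4.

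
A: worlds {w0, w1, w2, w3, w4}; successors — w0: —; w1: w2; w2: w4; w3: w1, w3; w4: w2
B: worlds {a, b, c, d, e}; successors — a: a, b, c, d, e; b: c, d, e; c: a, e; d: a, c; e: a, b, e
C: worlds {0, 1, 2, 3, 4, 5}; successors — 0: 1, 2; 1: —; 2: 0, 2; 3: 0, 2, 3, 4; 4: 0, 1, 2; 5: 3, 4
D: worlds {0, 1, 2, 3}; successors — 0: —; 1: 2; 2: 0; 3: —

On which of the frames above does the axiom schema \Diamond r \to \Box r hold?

Frame correspondent (Sahlqvist): \forall x \forall y \forall z (Rxy \wedge Rxz \to y = z) — i.e. partial functionality.
A: fails — w3 sees both w1 and w3.
B: fails — a sees both a and b.
C: fails — 0 sees both 1 and 2.
D: holds.

D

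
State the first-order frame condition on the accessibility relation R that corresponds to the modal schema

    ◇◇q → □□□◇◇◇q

This is a Sahlqvist (Geach-type) schema ◇^2□^0q → □^3◇^3q.
First-order correspondent: ∀x ∀y ∀z ((xR²y ∧ xR³z) → ∃w (y = w ∧ zR³w)).

∀x ∀y ∀z ((xR²y ∧ xR³z) → ∃w (y = w ∧ zR³w))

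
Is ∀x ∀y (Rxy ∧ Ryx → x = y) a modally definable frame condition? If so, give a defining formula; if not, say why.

Not definable by any modal formula

If a class were modally definable it would be closed under surjective bounded morphisms (Goldblatt–Thomason).
The 8-cycle (worlds w0,w1,w2,w3,w4,w5,w6,w7 with w0→w1→w2→w3→w4→w5→w6→w7→w0) is antisymmetric. Sending even-indexed worlds to s and odd-indexed worlds to t is a surjective bounded morphism onto the two-world frame with s↔t, which is not antisymmetric.
So no modal formula (or set of formulas) defines exactly the antisymmetric frames.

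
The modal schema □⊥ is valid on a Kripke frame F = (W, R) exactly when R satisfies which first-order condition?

This schema is the Ver axiom.
It corresponds to emptiness of R: ∀x ∀y ¬Rxy.

Emptiness of R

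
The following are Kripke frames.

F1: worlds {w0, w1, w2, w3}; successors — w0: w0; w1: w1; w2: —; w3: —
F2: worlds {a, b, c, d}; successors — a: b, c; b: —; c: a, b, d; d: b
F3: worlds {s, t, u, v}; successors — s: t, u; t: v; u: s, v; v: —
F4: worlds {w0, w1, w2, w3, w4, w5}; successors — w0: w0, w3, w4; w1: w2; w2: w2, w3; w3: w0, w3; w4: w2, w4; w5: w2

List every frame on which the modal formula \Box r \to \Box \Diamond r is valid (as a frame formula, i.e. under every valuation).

Frame correspondent (Sahlqvist): \forall x \forall z (xRz \to \exists w (xRw \wedge zRw)) — i.e. a generalized confluence (Geach) condition.
F1: holds.
F2: fails — aRb but no w with aRw and bRw.
F3: fails — sRt but no w with sRw and tRw.
F4: holds.
Valid on: F1, F4.

F1, F4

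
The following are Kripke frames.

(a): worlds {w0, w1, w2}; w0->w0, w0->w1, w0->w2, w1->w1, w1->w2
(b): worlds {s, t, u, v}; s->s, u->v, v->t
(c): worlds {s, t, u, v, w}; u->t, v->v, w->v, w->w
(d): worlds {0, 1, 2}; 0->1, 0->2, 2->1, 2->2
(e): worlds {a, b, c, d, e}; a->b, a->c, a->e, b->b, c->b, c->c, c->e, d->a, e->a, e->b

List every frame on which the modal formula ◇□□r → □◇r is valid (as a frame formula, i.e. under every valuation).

(e)

Frame correspondent (Sahlqvist): ∀x ∀y ∀z ((xRy ∧ xRz) → ∃w (yR²w ∧ zRw)) — i.e. a generalized confluence (Geach) condition.
(a): fails — w0Rw0, w0Rw2 but no w with w0R²w and w2Rw.
(b): fails — uRv, uRv but no w with vR²w and vRw.
(c): fails — uRt, uRt but no w* with tR²w* and tRw*.
(d): fails — 0R1, 0R1 but no w with 1R²w and 1Rw.
(e): satisfies the condition.
Valid on: (e).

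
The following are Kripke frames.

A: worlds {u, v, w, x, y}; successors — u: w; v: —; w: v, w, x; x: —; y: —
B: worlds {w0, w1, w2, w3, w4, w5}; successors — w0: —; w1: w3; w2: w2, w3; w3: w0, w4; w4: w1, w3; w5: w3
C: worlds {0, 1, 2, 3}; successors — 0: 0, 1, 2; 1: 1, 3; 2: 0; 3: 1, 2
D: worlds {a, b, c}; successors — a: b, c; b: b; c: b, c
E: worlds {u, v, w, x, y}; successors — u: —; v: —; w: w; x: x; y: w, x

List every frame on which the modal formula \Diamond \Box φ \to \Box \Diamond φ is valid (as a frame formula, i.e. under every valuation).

This is the axiom for convergence; its first-order frame correspondent is \forall x \forall y \forall z (Rxy \wedge Rxz \to \exists w (Ryw \wedge Rzw)).
A: fails — Rww and Rwx but w and x have no common successor.
B: fails — Rw2w3 and Rw2w2 but w3 and w2 have no common successor.
C: fails — R02 and R01 but 2 and 1 have no common successor.
D: satisfies the condition.
E: fails — Ryx and Ryw but x and w have no common successor.
Valid on: D.

D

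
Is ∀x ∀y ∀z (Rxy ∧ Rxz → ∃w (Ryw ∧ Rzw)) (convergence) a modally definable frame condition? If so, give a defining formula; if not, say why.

This is a Sahlqvist condition; the .2 axiom ◇□q → □◇q defines it.
Suppose ◇□q→□◇q is valid. Take Rxy, Rxz and set V(q)={w : Ryw}. Then □q at y so ◇□q at x, so □◇q at x, so ◇q at z, giving w with Rzw and Ryw.

Yes — defined by ◇□q → □◇q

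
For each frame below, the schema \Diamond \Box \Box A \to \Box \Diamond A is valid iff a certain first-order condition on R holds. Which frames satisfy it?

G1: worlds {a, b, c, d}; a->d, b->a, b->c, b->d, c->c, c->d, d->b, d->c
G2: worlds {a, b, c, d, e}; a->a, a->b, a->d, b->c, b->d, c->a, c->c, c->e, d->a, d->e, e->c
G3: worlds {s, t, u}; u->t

Frame correspondent (Sahlqvist): \forall x \forall y \forall z ((xRy \wedge xRz) \to \exists w (y R^2 w \wedge zRw)) — i.e. a generalized confluence (Geach) condition.
G1: fails — bRa, bRa but no w with aR²w and aRw.
G2: ✓.
G3: fails — uRt, uRt but no w with tR²w and tRw.

G2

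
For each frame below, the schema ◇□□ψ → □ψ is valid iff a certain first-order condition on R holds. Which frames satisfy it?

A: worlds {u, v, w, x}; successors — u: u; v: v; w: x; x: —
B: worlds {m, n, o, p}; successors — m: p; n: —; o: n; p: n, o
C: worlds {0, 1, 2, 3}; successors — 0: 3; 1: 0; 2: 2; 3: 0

C

Frame correspondent (Sahlqvist): ∀x ∀y ∀z ((xRy ∧ xRz) → ∃w (yR²w ∧ z = w)) — i.e. a generalized confluence (Geach) condition.
A: fails — wRx, wRx but no t with xR²t and x=t.
B: fails — mRp, mRp but no w with pR²w and p=w.
C: ✓.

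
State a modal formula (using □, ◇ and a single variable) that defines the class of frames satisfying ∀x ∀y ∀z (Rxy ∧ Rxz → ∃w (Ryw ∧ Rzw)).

◇□p → □◇p

This is convergence; the standard corresponding axiom is .2: ◇□p → □◇p.
Suppose ◇□p→□◇p is valid. Take Rxy, Rxz and set V(p)={w : Ryw}. Then □p at y so ◇□p at x, so □◇p at x, so ◇p at z, giving w with Rzw and Ryw.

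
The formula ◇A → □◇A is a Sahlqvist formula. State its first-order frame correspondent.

The Euclidean property

Suppose ◇A→□◇A is valid. Take Rxy, Rxz and set V(A)={y}. Then ◇A at x, so □◇A at x, so ◇A at z, so some w with Rzw has A; w=y, i.e. Rzy. By symmetry of the argument, Ryz.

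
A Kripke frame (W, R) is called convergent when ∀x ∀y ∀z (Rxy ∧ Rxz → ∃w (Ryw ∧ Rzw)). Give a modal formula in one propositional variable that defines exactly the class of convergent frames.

◇□p → □◇p

A defining formula is ◇□p → □◇p (the .2 axiom).
Suppose ◇□p→□◇p is valid. Take Rxy, Rxz and set V(p)={w : Ryw}. Then □p at y so ◇□p at x, so □◇p at x, so ◇p at z, giving w with Rzw and Ryw.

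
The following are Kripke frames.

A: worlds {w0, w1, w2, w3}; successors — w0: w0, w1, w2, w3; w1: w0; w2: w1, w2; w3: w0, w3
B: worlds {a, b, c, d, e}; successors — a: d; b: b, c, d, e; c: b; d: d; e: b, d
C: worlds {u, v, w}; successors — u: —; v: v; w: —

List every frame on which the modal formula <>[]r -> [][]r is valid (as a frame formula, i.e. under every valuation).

C

This is the axiom for a generalized confluence (Geach) condition; its first-order frame correspondent is forall x forall y forall z ((xRy & x R^2 z) -> exists w (yRw & z = w)).
A: fails — w0Rw1, w0R²w1 but no w with w1Rw and w1=w.
B: fails — bRc, bR²c but no w with cRw and c=w.
C: holds.
Valid on: C.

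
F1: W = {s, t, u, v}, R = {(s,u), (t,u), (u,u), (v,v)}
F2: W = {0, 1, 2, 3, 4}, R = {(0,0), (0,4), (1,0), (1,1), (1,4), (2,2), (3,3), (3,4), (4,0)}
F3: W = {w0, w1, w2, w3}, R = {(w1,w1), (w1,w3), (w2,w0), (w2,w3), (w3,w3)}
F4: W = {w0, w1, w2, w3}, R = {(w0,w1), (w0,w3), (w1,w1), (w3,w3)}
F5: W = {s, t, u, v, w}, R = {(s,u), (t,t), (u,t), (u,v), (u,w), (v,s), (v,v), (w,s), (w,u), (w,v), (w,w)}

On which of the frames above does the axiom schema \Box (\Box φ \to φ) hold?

The schema corresponds to shift-reflexivity: \forall x \forall y (Rxy \to Ryy).
F1: condition met.
F2: fails — R34 but not R44.
F3: fails — Rw2w0 but not Rw0w0.
F4: condition met.
F5: fails — Rwu but not Ruu.

F1, F4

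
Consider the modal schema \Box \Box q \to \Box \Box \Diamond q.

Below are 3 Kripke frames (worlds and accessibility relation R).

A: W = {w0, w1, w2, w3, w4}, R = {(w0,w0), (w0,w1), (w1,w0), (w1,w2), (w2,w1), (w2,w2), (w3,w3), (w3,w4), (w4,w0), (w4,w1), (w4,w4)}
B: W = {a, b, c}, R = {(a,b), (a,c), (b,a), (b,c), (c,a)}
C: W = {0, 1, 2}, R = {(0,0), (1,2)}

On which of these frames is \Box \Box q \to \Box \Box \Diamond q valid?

A, C

The schema corresponds to a generalized confluence (Geach) condition: \forall x \forall z (x R^2 z \to \exists w (x R^2 w \wedge zRw)).
A: ✓.
B: fails — cR²c but no w with cR²w and cRw.
C: ✓.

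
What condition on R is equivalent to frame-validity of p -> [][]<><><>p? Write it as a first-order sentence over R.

forall x forall z (x R^2 z -> exists w (x = w & z R^3 w))

This is a Sahlqvist (Geach-type) schema ◇^0□^0p → □^2◇^3p.
Minimal-valuation argument: fix x; take any y with xR^0y and any z with xR^2z. Set V(p) to the set of worlds R-reachable from y in exactly 0 steps. Then □^0p holds at y, so the antecedent holds at x; validity forces ◇^3p at z, giving a w with zR^3w and yR^0w.
First-order correspondent: forall x forall z (x R^2 z -> exists w (x = w & z R^3 w)).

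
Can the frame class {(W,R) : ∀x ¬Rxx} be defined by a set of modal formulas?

No — not modally definable

Modal frame validity is preserved under surjective bounded morphisms.
The 3-cycle (worlds a,b,c with a→b→c→a) is irreflexive, and the map sending every world to a single reflexive point • is a surjective bounded morphism (forth: every edge maps to (•,•); back: every world has a successor). So any modal formula valid on the 3-cycle is also valid on the reflexive point, which is not irreflexive.
Hence irreflexivity is not modally definable.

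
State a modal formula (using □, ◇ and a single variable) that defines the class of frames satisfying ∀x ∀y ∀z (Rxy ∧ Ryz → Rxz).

The condition is transitivity. The 4 schema □ψ → □□ψ defines it.
Suppose □ψ→□□ψ is valid. Take Rxy, Ryz and set V(ψ)={w : Rxw}. Then □ψ at x, so □□ψ at x, so □ψ at y, so ψ at z, i.e. Rxz.

□ψ → □□ψ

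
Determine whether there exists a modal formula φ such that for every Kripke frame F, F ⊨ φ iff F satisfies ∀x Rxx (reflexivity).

Definable; □p → p defines it

The condition is reflexivity. A defining modal formula is □p → p.
Suppose □p→p is valid. At any x set V(p)={w : Rxw}. Then □p holds at x, so p holds at x, i.e. Rxx.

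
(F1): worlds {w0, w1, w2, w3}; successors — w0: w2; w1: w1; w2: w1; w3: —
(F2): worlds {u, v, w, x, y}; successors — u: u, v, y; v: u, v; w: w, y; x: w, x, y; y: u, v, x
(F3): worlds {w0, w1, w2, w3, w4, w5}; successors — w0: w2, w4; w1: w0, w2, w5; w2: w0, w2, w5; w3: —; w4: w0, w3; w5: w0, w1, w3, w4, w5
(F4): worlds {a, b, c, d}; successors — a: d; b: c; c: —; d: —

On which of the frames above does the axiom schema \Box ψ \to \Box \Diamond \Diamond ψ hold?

(F2)

Frame correspondent (Sahlqvist): \forall x \forall z (xRz \to \exists w (xRw \wedge z R^2 w)) — i.e. a generalized confluence (Geach) condition.
(F1): fails — w0Rw2 but no w with w0Rw and w2R²w.
(F2): ✓.
(F3): fails — w4Rw3 but no w with w4Rw and w3R²w.
(F4): fails — aRd but no w with aRw and dR²w.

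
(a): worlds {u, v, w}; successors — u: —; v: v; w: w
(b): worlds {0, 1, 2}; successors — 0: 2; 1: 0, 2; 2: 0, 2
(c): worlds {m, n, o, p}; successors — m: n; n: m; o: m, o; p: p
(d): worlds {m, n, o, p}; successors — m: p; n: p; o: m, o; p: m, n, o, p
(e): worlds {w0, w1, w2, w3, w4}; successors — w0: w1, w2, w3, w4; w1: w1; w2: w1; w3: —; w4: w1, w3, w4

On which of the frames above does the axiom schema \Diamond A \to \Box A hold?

(a)

Frame correspondent (Sahlqvist): \forall x \forall y \forall z (Rxy \wedge Rxz \to y = z) — i.e. partial functionality.
(a): ✓.
(b): fails — 1 sees both 0 and 2.
(c): fails — o sees both m and o.
(d): fails — o sees both m and o.
(e): fails — w0 sees both w1 and w2.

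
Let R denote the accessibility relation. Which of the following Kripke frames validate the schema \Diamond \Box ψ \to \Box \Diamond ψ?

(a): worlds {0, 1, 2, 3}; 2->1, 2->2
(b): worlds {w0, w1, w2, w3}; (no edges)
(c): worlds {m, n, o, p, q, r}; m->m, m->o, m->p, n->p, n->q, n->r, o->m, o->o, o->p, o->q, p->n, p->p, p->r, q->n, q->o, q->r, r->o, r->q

This is the axiom for convergence; its first-order frame correspondent is \forall x \forall y \forall z (Rxy \wedge Rxz \to \exists w (Ryw \wedge Rzw)).
(a): fails — R22 and R21 but 2 and 1 have no common successor.
(b): satisfies the condition.
(c): fails — Rnr and Rnp but r and p have no common successor.

(b)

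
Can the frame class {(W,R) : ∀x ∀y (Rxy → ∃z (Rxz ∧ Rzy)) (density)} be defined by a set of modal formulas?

This is a Sahlqvist condition; the C4 axiom □□q → □q defines it.
Suppose □□q→□q is valid. Take Rxy and set V(q)={w : xR²w}. Then □□q at x, so □q at x, so q at y, i.e. ∃z(Rxz∧Rzy).

Yes — defined by □□q → □q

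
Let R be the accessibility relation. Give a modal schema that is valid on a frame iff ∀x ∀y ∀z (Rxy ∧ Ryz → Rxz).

The condition is transitivity. The 4 schema □r → □□r defines it.

□r → □□r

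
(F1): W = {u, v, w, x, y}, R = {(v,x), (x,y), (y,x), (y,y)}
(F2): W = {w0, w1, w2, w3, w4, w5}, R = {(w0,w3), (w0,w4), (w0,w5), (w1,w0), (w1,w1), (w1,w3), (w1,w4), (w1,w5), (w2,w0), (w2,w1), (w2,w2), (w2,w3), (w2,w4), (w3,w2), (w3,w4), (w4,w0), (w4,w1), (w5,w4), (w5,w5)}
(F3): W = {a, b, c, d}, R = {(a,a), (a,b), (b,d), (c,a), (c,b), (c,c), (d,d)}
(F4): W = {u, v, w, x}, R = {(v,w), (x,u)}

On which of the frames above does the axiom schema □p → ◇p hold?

This is the axiom for seriality; its first-order frame correspondent is ∀x ∃y Rxy.
(F1): fails — world u has no successor.
(F2): satisfies the condition.
(F3): satisfies the condition.
(F4): fails — world u has no successor.

(F2), (F3)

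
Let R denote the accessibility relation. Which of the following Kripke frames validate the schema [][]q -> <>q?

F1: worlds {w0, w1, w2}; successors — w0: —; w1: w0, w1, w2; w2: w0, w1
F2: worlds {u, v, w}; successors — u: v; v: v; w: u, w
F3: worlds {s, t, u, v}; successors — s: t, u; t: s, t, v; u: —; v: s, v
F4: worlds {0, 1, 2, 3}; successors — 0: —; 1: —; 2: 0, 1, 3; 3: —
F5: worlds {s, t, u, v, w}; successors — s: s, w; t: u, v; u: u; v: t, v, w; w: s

Frame correspondent (Sahlqvist): forall x exists w (x R^2 w & xRw) — i.e. a generalized confluence (Geach) condition.
F1: fails — at w0 but no w with w0R²w and w0Rw.
F2: satisfies the condition.
F3: fails — at u but no w with uR²w and uRw.
F4: fails — at 0 but no w with 0R²w and 0Rw.
F5: satisfies the condition.
Valid on: F2, F5.

F2, F5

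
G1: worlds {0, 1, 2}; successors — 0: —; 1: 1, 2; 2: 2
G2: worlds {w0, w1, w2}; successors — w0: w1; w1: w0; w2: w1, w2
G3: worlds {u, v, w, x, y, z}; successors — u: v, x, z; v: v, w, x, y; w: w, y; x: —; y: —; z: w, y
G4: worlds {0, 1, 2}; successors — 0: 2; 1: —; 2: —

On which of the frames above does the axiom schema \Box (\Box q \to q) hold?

The schema corresponds to shift-reflexivity: \forall x \forall y (Rxy \to Ryy).
G1: ✓.
G2: fails — Rw0w1 but not Rw1w1.
G3: fails — Ruz but not Rzz.
G4: fails — R02 but not R22.

G1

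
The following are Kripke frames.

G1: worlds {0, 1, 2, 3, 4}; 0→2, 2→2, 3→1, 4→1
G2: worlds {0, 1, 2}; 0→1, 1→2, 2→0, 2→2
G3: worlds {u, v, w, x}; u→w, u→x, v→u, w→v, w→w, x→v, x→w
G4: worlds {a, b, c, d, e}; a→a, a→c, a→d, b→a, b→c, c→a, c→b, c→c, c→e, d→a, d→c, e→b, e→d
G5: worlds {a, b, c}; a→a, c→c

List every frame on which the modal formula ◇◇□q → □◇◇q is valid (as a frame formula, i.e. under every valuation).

This is the axiom for a generalized confluence (Geach) condition; its first-order frame correspondent is ∀x ∀y ∀z ((xR²y ∧ xRz) → ∃w (yRw ∧ zR²w)).
G1: holds.
G2: fails — 2R²0, 2R0 but no w with 0Rw and 0R²w.
G3: fails — wR²v, wRv but no t with vRt and vR²t.
G4: fails — cR²e, cRe but no w with eRw and eR²w.
G5: holds.
Valid on: G1, G5.

G1, G5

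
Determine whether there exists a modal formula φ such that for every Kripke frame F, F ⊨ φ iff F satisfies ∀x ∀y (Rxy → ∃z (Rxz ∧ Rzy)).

This is a Sahlqvist condition; the C4 axiom □□r → □r defines it.
Suppose □□r→□r is valid. Take Rxy and set V(r)={w : xR²w}. Then □□r at x, so □r at x, so r at y, i.e. ∃z(Rxz∧Rzy).

Definable; □□r → □r defines it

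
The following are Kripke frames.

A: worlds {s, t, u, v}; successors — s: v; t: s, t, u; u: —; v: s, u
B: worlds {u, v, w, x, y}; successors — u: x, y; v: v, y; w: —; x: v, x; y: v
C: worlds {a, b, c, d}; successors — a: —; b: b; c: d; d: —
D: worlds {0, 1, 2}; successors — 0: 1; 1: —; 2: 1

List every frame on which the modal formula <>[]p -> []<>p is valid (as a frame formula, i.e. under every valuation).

B

The schema corresponds to convergence: forall x forall y forall z (Rxy & Rxz -> exists w (Ryw & Rzw)).
A: fails — Rts and Rtt but s and t have no common successor.
B: condition met.
C: fails — Rcd and Rcd but d and d have no common successor.
D: fails — R01 and R01 but 1 and 1 have no common successor.
Valid on: B.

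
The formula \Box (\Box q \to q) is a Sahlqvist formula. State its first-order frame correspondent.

Shift-reflexivity

Suppose □(□q→q) is valid. Take Rxy and set V(q)={w : Ryw}. Then at y, □q holds; since □(□q→q) at x, □q→q at y, so q at y, i.e. Ryy.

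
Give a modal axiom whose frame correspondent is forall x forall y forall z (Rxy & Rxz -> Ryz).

The condition is the Euclidean property. The 5 schema ◇s → □◇s defines it.
Suppose ◇s→□◇s is valid. Take Rxy, Rxz and set V(s)={y}. Then ◇s at x, so □◇s at x, so ◇s at z, so some w with Rzw has s; w=y, i.e. Rzy. By symmetry of the argument, Ryz.

◇s → □◇s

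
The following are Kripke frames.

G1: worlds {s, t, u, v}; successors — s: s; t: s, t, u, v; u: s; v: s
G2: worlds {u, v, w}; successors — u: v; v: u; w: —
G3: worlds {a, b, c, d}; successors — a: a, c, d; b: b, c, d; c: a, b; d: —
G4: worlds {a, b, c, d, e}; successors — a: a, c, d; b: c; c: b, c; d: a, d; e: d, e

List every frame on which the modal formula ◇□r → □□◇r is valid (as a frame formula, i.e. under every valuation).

G1

The schema corresponds to a generalized confluence (Geach) condition: ∀x ∀y ∀z ((xRy ∧ xR²z) → ∃w (yRw ∧ zRw)).
G1: ✓.
G2: fails — uRv, uR²u but no t with vRt and uRt.
G3: fails — aRa, aR²d but no w with aRw and dRw.
G4: fails — aRc, aR²d but no w with cRw and dRw.
Valid on: G1.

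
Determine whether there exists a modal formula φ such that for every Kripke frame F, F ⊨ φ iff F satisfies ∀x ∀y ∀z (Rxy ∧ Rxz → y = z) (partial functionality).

Yes, by ◇p → □p

Yes: it is partial functionality, defined by the CD schema ◇p → □p.
Suppose ◇p→□p is valid. Take Rxy, Rxz and set V(p)={y}. Then ◇p at x, so □p at x, so p at z, i.e. z=y.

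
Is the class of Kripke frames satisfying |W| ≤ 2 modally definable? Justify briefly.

Modal frame validity is preserved under disjoint unions.
Any modal formula valid on each of 3 disjoint one-world frames is valid on their disjoint union (validity is preserved under disjoint unions). Each one-world frame has |W|=1≤2, but the union has |W|=3.
Hence having at most 2 worlds is not modally definable.

Not definable by any modal formula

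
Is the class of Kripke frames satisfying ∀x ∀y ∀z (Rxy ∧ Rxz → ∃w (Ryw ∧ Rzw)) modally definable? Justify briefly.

Yes: it is convergence, defined by the .2 schema ◇□q → □◇q.
Suppose ◇□q→□◇q is valid. Take Rxy, Rxz and set V(q)={w : Ryw}. Then □q at y so ◇□q at x, so □◇q at x, so ◇q at z, giving w with Rzw and Ryw.

Yes — defined by ◇□q → □◇q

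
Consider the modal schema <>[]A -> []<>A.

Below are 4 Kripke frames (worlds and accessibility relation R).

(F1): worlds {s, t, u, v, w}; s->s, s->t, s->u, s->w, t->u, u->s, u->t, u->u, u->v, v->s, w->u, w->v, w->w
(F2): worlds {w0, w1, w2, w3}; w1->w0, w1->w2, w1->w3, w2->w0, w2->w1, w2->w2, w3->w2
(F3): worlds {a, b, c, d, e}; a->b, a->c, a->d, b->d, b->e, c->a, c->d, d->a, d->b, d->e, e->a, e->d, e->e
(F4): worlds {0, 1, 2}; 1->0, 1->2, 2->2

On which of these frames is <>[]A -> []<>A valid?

(F3)

Frame correspondent (Sahlqvist): forall x forall y forall z (Rxy & Rxz -> exists w (Ryw & Rzw)) — i.e. convergence.
(F1): fails — Ruv and Rut but v and t have no common successor.
(F2): fails — Rw1w2 and Rw1w0 but w2 and w0 have no common successor.
(F3): satisfies the condition.
(F4): fails — R12 and R10 but 2 and 0 have no common successor.
Valid on: (F3).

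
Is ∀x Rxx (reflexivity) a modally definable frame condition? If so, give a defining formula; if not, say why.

Yes — defined by □p → p

The condition is reflexivity. A defining modal formula is □p → p.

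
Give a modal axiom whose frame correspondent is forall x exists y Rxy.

The condition is seriality. The D schema □ψ → ◇ψ defines it.
Suppose □ψ→◇ψ is valid. At any x set V(ψ)=W. Then □ψ at x, so ◇ψ at x, so x has a successor.

□ψ → ◇ψ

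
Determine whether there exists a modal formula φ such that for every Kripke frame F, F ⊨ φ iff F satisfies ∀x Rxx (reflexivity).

This is a Sahlqvist condition; the T axiom □p → p defines it.
Suppose □p→p is valid. At any x set V(p)={w : Rxw}. Then □p holds at x, so p holds at x, i.e. Rxx.

Definable; □p → p defines it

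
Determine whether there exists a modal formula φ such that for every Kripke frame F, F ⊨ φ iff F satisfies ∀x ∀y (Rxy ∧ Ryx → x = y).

Not modally definable

Modal frame validity is preserved under surjective bounded morphisms.
The 8-cycle (worlds a,b,c,d,e,f,g,h with a→b→c→d→e→f→g→h→a) is antisymmetric. Sending even-indexed worlds to • and odd-indexed worlds to ∘ is a surjective bounded morphism onto the two-world frame with •↔∘, which is not antisymmetric.
Hence antisymmetry is not modally definable.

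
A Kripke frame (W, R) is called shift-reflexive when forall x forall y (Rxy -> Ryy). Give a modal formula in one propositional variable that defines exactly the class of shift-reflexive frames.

A defining formula is □(□p → p) (the T□ axiom).

□(□p → p)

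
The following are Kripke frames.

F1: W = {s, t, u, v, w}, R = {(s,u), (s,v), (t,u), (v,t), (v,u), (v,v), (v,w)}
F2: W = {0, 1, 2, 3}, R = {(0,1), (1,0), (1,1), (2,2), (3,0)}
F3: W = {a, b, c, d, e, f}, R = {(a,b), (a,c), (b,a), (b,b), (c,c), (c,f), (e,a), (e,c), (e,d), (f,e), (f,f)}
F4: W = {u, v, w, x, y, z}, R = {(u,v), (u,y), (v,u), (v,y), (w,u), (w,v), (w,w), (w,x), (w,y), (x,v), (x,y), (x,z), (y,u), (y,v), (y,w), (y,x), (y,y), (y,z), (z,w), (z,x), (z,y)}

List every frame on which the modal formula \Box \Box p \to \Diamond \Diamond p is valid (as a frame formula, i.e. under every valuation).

F2, F4

Frame correspondent (Sahlqvist): \forall x \exists w (x R^2 w \wedge x R^2 w) — i.e. a generalized confluence (Geach) condition.
F1: fails — at t but no w* with tR²w* and tR²w*.
F2: ✓.
F3: fails — at d but no w with dR²w and dR²w.
F4: ✓.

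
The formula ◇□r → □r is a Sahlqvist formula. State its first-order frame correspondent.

This is frame-equivalent to ◇r → □◇r (substitute ¬r for r and contrapose).
Suppose ◇r→□◇r is valid. Take Rxy, Rxz and set V(r)={y}. Then ◇r at x, so □◇r at x, so ◇r at z, so some w with Rzw has r; w=y, i.e. Rzy. By symmetry of the argument, Ryz.

the Euclidean property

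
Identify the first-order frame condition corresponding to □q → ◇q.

Suppose □q→◇q is valid. At any x set V(q)=W. Then □q at x, so ◇q at x, so x has a successor.
Conversely, on a frame with seriality the schema holds at every world under every valuation.
So the correspondent is seriality.

seriality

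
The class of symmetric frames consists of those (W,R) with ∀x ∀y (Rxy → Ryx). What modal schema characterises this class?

This is symmetry; the standard corresponding axiom is B: r → □◇r.
Suppose r→□◇r is valid. Take Rxy and set V(r)={x}. Then r at x, so □◇r at x, so ◇r at y, so some z with Ryz has r; z=x, i.e. Ryx.

r → □◇r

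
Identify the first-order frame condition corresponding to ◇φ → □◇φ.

Suppose ◇φ→□◇φ is valid. Take Rxy, Rxz and set V(φ)={y}. Then ◇φ at x, so □◇φ at x, so ◇φ at z, so some w with Rzw has φ; w=y, i.e. Rzy. By symmetry of the argument, Ryz.

the Euclidean property: ∀x ∀y ∀z (Rxy ∧ Rxz → Ryz)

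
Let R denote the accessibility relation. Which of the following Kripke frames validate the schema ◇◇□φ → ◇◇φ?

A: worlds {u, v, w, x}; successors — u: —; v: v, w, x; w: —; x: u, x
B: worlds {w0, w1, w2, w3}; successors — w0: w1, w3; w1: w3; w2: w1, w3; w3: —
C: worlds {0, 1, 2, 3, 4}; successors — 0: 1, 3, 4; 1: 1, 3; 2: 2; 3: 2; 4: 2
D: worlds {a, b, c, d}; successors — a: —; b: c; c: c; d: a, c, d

The schema corresponds to a generalized confluence (Geach) condition: ∀x ∀y (xR²y → ∃w (yRw ∧ xR²w)).
A: fails — vR²u but no t with uRt and vR²t.
B: fails — w0R²w3 but no w with w3Rw and w0R²w.
C: condition met.
D: fails — dR²a but no w with aRw and dR²w.

C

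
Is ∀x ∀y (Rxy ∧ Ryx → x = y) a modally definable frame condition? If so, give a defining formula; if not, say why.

Not modally definable

Modal frame validity is preserved under surjective bounded morphisms.
The 4-cycle (worlds w0,w1,w2,w3 with w0→w1→w2→w3→w0) is antisymmetric. Sending even-indexed worlds to • and odd-indexed worlds to ∘ is a surjective bounded morphism onto the two-world frame with •↔∘, which is not antisymmetric.
So the class is not modally definable.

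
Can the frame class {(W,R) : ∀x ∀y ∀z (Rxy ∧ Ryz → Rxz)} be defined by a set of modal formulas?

This is a Sahlqvist condition; the 4 axiom □q → □□q defines it.
Suppose □q→□□q is valid. Take Rxy, Ryz and set V(q)={w : Rxw}. Then □q at x, so □□q at x, so □q at y, so q at z, i.e. Rxz.

Definable; □q → □□q defines it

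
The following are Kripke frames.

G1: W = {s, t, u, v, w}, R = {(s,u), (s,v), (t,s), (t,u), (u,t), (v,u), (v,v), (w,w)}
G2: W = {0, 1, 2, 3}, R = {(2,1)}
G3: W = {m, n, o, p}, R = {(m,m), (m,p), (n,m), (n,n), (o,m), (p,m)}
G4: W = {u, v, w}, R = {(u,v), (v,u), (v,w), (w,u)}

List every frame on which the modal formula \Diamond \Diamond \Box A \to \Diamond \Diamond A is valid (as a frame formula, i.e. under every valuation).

This is the axiom for a generalized confluence (Geach) condition; its first-order frame correspondent is \forall x \forall y (x R^2 y \to \exists w (yRw \wedge x R^2 w)).
G1: fails — uR²u but no w* with uRw* and uR²w*.
G2: condition met.
G3: condition met.
G4: fails — uR²u but no t with uRt and uR²t.

G2, G3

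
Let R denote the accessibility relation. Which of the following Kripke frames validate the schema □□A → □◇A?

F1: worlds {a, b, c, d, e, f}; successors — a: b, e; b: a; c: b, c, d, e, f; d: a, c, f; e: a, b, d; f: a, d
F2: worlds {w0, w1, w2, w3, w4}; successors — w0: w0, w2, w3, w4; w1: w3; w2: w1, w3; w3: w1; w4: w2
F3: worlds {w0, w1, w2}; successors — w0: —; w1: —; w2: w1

F1, F2

This is the axiom for a generalized confluence (Geach) condition; its first-order frame correspondent is ∀x ∀z (xRz → ∃w (xR²w ∧ zRw)).
F1: holds.
F2: holds.
F3: fails — w2Rw1 but no w with w2R²w and w1Rw.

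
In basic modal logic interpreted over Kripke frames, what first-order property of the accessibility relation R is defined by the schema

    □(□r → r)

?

This schema is the T□ axiom.
Its frame correspondent is shift-reflexivity — ∀x ∀y (Rxy → Ryy).

shift-reflexivity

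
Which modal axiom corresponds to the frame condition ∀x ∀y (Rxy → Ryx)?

A defining formula is r → □◇r (the B axiom).
Suppose r→□◇r is valid. Take Rxy and set V(r)={x}. Then r at x, so □◇r at x, so ◇r at y, so some z with Ryz has r; z=x, i.e. Ryx.

r → □◇r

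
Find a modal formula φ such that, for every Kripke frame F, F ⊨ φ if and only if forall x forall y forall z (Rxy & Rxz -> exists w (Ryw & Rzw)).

◇□r → □◇r

A defining formula is ◇□r → □◇r (the .2 axiom).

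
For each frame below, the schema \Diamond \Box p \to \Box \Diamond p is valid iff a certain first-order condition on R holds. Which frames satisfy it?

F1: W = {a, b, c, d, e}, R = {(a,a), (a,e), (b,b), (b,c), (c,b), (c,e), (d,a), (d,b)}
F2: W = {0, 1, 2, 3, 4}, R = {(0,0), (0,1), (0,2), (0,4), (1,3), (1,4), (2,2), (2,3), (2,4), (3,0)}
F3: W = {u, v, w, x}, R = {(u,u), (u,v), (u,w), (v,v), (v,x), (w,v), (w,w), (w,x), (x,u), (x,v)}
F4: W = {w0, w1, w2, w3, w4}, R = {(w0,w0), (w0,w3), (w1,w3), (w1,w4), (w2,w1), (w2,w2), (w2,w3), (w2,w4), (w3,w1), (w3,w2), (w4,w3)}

F3

This is the axiom for convergence; its first-order frame correspondent is \forall x \forall y \forall z (Rxy \wedge Rxz \to \exists w (Ryw \wedge Rzw)).
F1: fails — Rae and Rae but e and e have no common successor.
F2: fails — R00 and R04 but 0 and 4 have no common successor.
F3: satisfies the condition.
F4: fails — Rw0w0 and Rw0w3 but w0 and w3 have no common successor.
Valid on: F3.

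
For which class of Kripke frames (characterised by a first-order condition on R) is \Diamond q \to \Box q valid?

This schema is the CD axiom.
Its frame correspondent is partial functionality — \forall x \forall y \forall z (Rxy \wedge Rxz \to y = z).

Partial functionality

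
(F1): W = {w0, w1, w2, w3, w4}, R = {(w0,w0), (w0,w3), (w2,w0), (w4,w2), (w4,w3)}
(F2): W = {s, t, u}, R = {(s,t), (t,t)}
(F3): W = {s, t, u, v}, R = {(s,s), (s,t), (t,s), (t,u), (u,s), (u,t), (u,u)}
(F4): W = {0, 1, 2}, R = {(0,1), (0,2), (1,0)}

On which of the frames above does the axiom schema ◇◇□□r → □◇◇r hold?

The schema corresponds to a generalized confluence (Geach) condition: ∀x ∀y ∀z ((xR²y ∧ xRz) → ∃w (yR²w ∧ zR²w)).
(F1): fails — w0R²w0, w0Rw3 but no w with w0R²w and w3R²w.
(F2): condition met.
(F3): condition met.
(F4): fails — 0R²0, 0R1 but no w with 0R²w and 1R²w.

(F2), (F3)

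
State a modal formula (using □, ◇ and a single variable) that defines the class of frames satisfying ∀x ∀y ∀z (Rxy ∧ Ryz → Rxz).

□ψ → □□ψ

This is transitivity; the standard corresponding axiom is 4: □ψ → □□ψ.
Suppose □ψ→□□ψ is valid. Take Rxy, Ryz and set V(ψ)={w : Rxw}. Then □ψ at x, so □□ψ at x, so □ψ at y, so ψ at z, i.e. Rxz.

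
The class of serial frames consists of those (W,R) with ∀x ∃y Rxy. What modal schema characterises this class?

□r → ◇r

A defining formula is □r → ◇r (the D axiom).
Suppose □r→◇r is valid. At any x set V(r)=W. Then □r at x, so ◇r at x, so x has a successor.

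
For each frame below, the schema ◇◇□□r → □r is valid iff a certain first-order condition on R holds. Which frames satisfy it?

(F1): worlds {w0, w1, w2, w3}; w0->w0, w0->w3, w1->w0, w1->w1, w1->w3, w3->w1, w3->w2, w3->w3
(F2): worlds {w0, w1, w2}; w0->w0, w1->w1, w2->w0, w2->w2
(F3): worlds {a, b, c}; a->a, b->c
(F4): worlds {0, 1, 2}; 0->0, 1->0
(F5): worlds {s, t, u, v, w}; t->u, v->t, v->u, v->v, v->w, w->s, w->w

The schema corresponds to a generalized confluence (Geach) condition: ∀x ∀y ∀z ((xR²y ∧ xRz) → ∃w (yR²w ∧ z = w)).
(F1): fails — w0R²w2, w0Rw0 but no w with w2R²w and w0=w.
(F2): fails — w2R²w0, w2Rw2 but no w with w0R²w and w2=w.
(F3): satisfies the condition.
(F4): satisfies the condition.
(F5): fails — vR²s, vRt but no w* with sR²w* and t=w*.

(F3), (F4)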